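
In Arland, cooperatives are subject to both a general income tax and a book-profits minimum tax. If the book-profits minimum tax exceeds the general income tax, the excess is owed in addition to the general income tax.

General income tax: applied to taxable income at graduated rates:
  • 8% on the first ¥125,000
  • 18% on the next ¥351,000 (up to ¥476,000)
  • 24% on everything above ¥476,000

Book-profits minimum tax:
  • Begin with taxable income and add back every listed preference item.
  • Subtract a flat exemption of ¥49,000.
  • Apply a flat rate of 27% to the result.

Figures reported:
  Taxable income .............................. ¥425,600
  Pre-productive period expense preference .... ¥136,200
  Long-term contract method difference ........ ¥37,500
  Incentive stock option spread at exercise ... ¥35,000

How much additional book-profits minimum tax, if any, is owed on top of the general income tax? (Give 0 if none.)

Book-profits minimum tax:
  Adjusted income: ¥425,600 + ¥136,200 + ¥37,500 + ¥35,000 = ¥634,300
  Less exemption ¥49,000 → base ¥585,300
  ¥585,300 × 27% = ¥158,031

General income tax:
  ¥125,000 × 8% = ¥10,000
  ¥300,600 × 18% = ¥54,108
  → ¥64,108

Excess of book-profits minimum tax over general income tax: ¥158,031 − ¥64,108 = ¥93,923.

¥93,923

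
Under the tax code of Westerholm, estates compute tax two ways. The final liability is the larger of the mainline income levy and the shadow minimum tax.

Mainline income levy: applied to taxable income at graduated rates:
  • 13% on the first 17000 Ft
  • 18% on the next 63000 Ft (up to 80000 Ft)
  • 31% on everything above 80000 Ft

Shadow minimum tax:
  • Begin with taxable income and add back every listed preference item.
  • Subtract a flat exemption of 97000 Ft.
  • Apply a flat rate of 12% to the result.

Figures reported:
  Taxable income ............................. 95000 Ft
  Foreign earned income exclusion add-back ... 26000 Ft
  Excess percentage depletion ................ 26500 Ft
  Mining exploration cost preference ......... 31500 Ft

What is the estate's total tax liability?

18200 Ft

Shadow minimum tax:
  Adjusted income: 95000 Ft + 26000 Ft + 26500 Ft + 31500 Ft = 179000 Ft
  Less exemption 97000 Ft → base 82000 Ft
  82000 Ft × 12% = 9840 Ft

Mainline income levy:
  17000 Ft × 13% = 2210 Ft
  63000 Ft × 18% = 11340 Ft
  15000 Ft × 31% = 4650 Ft
  → 18200 Ft

18200 Ft > 9840 Ft, so the mainline income levy governs.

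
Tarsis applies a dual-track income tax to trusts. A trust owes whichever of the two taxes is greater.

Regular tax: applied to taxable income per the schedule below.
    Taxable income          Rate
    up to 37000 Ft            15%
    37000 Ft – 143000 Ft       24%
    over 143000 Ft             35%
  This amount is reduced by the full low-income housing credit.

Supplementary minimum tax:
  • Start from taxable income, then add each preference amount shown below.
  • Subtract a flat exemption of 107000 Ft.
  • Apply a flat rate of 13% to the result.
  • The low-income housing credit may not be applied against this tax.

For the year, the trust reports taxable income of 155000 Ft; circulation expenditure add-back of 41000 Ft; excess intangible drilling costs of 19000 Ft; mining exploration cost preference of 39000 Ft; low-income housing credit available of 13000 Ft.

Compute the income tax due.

Supplementary minimum tax:
  Adjusted income: 155000 Ft + 41000 Ft + 19000 Ft + 39000 Ft = 254000 Ft
  Less exemption 107000 Ft → base 147000 Ft
  147000 Ft × 13% = 19110 Ft

Regular tax:
  37000 Ft × 15% = 5550 Ft
  106000 Ft × 24% = 25440 Ft
  12000 Ft × 35% = 4200 Ft
  → 35190 Ft
  Less low-income housing credit 13000 Ft → 22190 Ft

22190 Ft > 19110 Ft, so the regular tax governs.

22190 Ft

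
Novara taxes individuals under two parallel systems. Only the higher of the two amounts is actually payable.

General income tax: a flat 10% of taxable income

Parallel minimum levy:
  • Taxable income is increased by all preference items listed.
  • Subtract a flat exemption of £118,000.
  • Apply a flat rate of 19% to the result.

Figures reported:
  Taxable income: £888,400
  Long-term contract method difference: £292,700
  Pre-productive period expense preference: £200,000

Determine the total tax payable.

£239,989

General income tax:
  £888,400 × 10% = £88,840

Parallel minimum levy:
  Adjusted income: £888,400 + £292,700 + £200,000 = £1,381,100
  Less exemption £118,000 → base £1,263,100
  £1,263,100 × 19% = £239,989

£239,989 > £88,840, so the parallel minimum levy is the binding amount.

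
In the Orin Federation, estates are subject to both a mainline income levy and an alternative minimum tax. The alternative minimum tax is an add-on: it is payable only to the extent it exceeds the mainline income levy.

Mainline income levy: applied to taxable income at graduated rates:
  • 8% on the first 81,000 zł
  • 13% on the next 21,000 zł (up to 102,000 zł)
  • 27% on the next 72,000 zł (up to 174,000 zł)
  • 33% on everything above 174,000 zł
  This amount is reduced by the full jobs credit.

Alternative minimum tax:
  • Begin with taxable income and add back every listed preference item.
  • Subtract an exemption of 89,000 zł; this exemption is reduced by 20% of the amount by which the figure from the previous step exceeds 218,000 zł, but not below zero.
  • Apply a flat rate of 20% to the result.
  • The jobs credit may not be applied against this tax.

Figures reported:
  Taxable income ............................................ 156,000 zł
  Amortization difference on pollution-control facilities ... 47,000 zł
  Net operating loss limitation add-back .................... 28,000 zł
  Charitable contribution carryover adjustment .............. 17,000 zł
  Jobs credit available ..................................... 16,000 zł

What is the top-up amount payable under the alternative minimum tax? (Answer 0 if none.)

Mainline income levy:
  81,000 zł × 8% = 6,480 zł
  21,000 zł × 13% = 2,730 zł
  54,000 zł × 27% = 14,580 zł
  → 23,790 zł
  Less jobs credit 16,000 zł → 7,790 zł

Alternative minimum tax:
  Adjusted income: 156,000 zł + 47,000 zł + 28,000 zł + 17,000 zł = 248,000 zł
  Exemption: 89,000 zł − 20% × (248,000 zł − 218,000 zł) = 89,000 zł − 6,000 zł = 83,000 zł
  Base: 248,000 zł − 83,000 zł = 165,000 zł
  165,000 zł × 20% = 33,000 zł

Excess of alternative minimum tax over mainline income levy: 33,000 zł − 7,790 zł = 25,210 zł.

25,210 zł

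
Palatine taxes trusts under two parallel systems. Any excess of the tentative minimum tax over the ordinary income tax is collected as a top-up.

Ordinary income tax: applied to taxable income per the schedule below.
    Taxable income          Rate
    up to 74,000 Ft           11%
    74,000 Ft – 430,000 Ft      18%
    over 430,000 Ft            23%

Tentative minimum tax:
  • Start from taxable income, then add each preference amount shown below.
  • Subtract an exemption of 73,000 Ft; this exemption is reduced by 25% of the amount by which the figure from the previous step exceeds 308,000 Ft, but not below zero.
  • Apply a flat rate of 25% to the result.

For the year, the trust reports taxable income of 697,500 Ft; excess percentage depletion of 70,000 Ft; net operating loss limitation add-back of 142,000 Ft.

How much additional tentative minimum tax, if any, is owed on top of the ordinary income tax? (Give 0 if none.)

Tentative minimum tax:
  Adjusted income: 697,500 Ft + 70,000 Ft + 142,000 Ft = 909,500 Ft
  Exemption: 25% × (909,500 Ft − 308,000 Ft) = 150,375 Ft ≥ 73,000 Ft, so the exemption is fully phased out
  Base: 909,500 Ft − 0 Ft = 909,500 Ft
  909,500 Ft × 25% = 227,375 Ft

Ordinary income tax:
  74,000 Ft × 11% = 8,140 Ft
  356,000 Ft × 18% = 64,080 Ft
  267,500 Ft × 23% = 61,525 Ft
  → 133,745 Ft

Excess of tentative minimum tax over ordinary income tax: 227,375 Ft − 133,745 Ft = 93,630 Ft.

93,630 Ft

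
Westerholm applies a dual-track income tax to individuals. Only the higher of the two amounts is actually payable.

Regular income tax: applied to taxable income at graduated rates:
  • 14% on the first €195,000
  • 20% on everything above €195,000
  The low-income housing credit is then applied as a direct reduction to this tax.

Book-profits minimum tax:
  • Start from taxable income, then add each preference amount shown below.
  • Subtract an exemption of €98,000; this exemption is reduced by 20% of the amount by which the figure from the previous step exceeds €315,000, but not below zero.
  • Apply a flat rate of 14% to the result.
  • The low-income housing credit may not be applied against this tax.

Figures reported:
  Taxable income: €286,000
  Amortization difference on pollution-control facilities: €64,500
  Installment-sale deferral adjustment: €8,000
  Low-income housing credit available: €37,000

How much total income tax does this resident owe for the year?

€37,688

Regular income tax:
  €195,000 × 14% = €27,300
  €91,000 × 20% = €18,200
  → €45,500
  Less low-income housing credit €37,000 → €8,500

Book-profits minimum tax:
  Adjusted income: €286,000 + €64,500 + €8,000 = €358,500
  Exemption: €98,000 − 20% × (€358,500 − €315,000) = €98,000 − €8,700 = €89,300
  Base: €358,500 − €89,300 = €269,200
  €269,200 × 14% = €37,688

€37,688 > €8,500, so the book-profits minimum tax is the binding amount.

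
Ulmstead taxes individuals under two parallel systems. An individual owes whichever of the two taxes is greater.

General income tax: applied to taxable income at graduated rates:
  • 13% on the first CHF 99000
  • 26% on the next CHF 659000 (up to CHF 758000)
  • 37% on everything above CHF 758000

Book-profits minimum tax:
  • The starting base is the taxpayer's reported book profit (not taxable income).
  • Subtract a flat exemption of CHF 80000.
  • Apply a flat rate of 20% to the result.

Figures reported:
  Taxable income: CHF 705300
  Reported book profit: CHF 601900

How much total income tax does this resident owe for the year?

CHF 170508

Book-profits minimum tax:
  Base (reported book profit): CHF 601900
  Less exemption CHF 80000 → base CHF 521900
  CHF 521900 × 20% = CHF 104380

General income tax:
  CHF 99000 × 13% = CHF 12870
  CHF 606300 × 26% = CHF 157638
  → CHF 170508

CHF 170508 > CHF 104380, so the general income tax governs.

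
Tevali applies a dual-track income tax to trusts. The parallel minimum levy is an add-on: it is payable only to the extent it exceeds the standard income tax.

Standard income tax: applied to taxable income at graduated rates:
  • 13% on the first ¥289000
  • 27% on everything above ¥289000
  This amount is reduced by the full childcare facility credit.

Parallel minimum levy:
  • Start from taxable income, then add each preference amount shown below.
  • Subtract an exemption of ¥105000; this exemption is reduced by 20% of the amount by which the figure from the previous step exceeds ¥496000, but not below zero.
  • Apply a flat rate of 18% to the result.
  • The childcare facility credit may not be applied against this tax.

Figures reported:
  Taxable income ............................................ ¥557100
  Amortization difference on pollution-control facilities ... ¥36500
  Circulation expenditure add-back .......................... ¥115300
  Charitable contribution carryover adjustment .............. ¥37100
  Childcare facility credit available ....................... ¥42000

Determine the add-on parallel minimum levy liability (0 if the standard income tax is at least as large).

¥56423

Parallel minimum levy:
  Adjusted income: ¥557100 + ¥36500 + ¥115300 + ¥37100 = ¥746000
  Exemption: ¥105000 − 20% × (¥746000 − ¥496000) = ¥105000 − ¥50000 = ¥55000
  Base: ¥746000 − ¥55000 = ¥691000
  ¥691000 × 18% = ¥124380

Standard income tax:
  ¥289000 × 13% = ¥37570
  ¥268100 × 27% = ¥72387
  → ¥109957
  Less childcare facility credit ¥42000 → ¥67957

Excess of parallel minimum levy over standard income tax: ¥124380 − ¥67957 = ¥56423.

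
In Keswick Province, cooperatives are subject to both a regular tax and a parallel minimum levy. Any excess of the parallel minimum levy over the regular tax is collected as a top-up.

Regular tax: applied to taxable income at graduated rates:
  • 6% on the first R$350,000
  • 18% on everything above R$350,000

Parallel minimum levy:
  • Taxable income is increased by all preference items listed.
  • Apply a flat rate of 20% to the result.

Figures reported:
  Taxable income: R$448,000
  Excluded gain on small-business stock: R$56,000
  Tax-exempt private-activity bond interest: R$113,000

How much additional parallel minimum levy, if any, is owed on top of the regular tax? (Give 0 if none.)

R$84,760

Regular tax:
  R$350,000 × 6% = R$21,000
  R$98,000 × 18% = R$17,640
  → R$38,640

Parallel minimum levy:
  Adjusted income: R$448,000 + R$56,000 + R$113,000 = R$617,000
  R$617,000 × 20% = R$123,400

Excess of parallel minimum levy over regular tax: R$123,400 − R$38,640 = R$84,760.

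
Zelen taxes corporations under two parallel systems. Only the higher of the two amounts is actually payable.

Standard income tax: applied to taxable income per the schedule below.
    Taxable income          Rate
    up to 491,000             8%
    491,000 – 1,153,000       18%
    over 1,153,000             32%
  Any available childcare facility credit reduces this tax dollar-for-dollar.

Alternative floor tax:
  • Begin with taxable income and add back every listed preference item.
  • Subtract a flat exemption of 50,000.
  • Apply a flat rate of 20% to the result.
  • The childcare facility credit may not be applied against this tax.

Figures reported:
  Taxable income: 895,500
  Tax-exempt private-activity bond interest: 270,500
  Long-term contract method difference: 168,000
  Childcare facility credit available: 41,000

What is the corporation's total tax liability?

256,800

Alternative floor tax:
  Adjusted income: 895,500 + 270,500 + 168,000 = 1,334,000
  Less exemption 50,000 → base 1,284,000
  1,284,000 × 20% = 256,800

Standard income tax:
  491,000 × 8% = 39,280
  404,500 × 18% = 72,810
  → 112,090
  Less childcare facility credit 41,000 → 71,090

256,800 > 71,090, so the alternative floor tax is the binding amount.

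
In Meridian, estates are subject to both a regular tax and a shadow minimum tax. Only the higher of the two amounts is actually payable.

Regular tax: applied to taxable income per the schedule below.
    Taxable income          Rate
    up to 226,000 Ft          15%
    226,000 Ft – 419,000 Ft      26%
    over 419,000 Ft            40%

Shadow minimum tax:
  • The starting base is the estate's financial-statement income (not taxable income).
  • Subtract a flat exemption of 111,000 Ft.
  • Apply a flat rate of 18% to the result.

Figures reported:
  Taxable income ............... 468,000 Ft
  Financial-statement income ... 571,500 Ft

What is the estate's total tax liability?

Regular tax:
  226,000 Ft × 15% = 33,900 Ft
  193,000 Ft × 26% = 50,180 Ft
  49,000 Ft × 40% = 19,600 Ft
  → 103,680 Ft

Shadow minimum tax:
  Base (financial-statement income): 571,500 Ft
  Less exemption 111,000 Ft → base 460,500 Ft
  460,500 Ft × 18% = 82,890 Ft

103,680 Ft > 82,890 Ft, so the regular tax governs.

103,680 Ft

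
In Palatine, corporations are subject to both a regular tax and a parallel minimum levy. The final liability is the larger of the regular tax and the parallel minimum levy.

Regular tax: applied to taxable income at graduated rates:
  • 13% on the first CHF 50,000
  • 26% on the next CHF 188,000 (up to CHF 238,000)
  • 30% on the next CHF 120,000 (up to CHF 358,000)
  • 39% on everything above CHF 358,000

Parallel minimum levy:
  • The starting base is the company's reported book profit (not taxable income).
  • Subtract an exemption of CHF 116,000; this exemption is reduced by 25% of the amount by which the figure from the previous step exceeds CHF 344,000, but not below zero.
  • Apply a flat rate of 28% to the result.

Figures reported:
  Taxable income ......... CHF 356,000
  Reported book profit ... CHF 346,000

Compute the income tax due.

CHF 90,780

Parallel minimum levy:
  Base (reported book profit): CHF 346,000
  Exemption: CHF 116,000 − 25% × (CHF 346,000 − CHF 344,000) = CHF 116,000 − CHF 500 = CHF 115,500
  Base: CHF 346,000 − CHF 115,500 = CHF 230,500
  CHF 230,500 × 28% = CHF 64,540

Regular tax:
  CHF 50,000 × 13% = CHF 6,500
  CHF 188,000 × 26% = CHF 48,880
  CHF 118,000 × 30% = CHF 35,400
  → CHF 90,780

CHF 90,780 > CHF 64,540, so the regular tax governs.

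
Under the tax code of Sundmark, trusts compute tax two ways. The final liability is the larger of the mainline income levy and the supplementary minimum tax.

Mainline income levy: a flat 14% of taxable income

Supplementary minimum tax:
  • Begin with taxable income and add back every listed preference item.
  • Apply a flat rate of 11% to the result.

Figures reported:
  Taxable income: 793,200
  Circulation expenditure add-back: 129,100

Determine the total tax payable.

111,048

Mainline income levy:
  793,200 × 14% = 111,048

Supplementary minimum tax:
  Adjusted income: 793,200 + 129,100 = 922,300
  922,300 × 11% = 101,453

111,048 > 101,453, so the mainline income levy governs.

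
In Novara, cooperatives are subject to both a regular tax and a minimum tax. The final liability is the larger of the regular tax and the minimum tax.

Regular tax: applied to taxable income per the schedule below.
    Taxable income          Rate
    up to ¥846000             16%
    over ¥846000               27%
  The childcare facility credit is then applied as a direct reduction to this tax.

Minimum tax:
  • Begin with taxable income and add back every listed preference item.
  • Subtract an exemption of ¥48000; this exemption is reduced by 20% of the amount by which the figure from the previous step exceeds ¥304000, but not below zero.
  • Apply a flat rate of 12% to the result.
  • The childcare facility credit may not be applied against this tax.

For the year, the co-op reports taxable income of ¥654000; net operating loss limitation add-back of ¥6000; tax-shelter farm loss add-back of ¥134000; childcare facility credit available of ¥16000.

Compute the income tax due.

¥95280

Minimum tax:
  Adjusted income: ¥654000 + ¥6000 + ¥134000 = ¥794000
  Exemption: 20% × (¥794000 − ¥304000) = ¥98000 ≥ ¥48000, so the exemption is fully phased out
  Base: ¥794000 − ¥0 = ¥794000
  ¥794000 × 12% = ¥95280

Regular tax:
  ¥654000 × 16% = ¥104640
  Less childcare facility credit ¥16000 → ¥88640

¥95280 > ¥88640, so the minimum tax is the binding amount.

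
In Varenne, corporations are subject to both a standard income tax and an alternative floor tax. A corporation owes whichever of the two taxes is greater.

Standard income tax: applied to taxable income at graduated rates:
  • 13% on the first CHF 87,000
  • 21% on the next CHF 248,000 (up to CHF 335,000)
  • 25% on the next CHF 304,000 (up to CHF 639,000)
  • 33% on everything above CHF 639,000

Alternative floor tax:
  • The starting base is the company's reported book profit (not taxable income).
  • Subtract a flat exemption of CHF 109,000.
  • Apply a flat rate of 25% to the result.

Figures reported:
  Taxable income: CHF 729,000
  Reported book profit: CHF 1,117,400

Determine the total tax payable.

Standard income tax:
  CHF 87,000 × 13% = CHF 11,310
  CHF 248,000 × 21% = CHF 52,080
  CHF 304,000 × 25% = CHF 76,000
  CHF 90,000 × 33% = CHF 29,700
  → CHF 169,090

Alternative floor tax:
  Base (reported book profit): CHF 1,117,400
  Less exemption CHF 109,000 → base CHF 1,008,400
  CHF 1,008,400 × 25% = CHF 252,100

CHF 252,100 > CHF 169,090, so the alternative floor tax is the binding amount.

CHF 252,100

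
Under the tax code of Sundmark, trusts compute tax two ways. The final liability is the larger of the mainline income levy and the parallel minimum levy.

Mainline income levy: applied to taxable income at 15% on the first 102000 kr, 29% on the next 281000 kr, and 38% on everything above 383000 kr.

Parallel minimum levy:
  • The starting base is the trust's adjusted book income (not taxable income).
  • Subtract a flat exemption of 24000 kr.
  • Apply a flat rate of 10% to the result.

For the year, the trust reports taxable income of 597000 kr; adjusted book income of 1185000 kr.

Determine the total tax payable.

178110 kr

Mainline income levy:
  102000 kr × 15% = 15300 kr
  281000 kr × 29% = 81490 kr
  214000 kr × 38% = 81320 kr
  → 178110 kr

Parallel minimum levy:
  Base (adjusted book income): 1185000 kr
  Less exemption 24000 kr → base 1161000 kr
  1161000 kr × 10% = 116100 kr

178110 kr > 116100 kr, so the mainline income levy governs.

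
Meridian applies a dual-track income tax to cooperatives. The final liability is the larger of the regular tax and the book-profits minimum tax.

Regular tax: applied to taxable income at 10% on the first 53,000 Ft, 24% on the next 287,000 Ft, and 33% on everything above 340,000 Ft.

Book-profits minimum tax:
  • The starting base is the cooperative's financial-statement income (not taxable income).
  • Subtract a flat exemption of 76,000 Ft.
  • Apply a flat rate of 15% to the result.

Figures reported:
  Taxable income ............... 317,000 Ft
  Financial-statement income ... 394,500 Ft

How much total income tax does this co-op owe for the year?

68,660 Ft

Regular tax:
  53,000 Ft × 10% = 5,300 Ft
  264,000 Ft × 24% = 63,360 Ft
  → 68,660 Ft

Book-profits minimum tax:
  Base (financial-statement income): 394,500 Ft
  Less exemption 76,000 Ft → base 318,500 Ft
  318,500 Ft × 15% = 47,775 Ft

68,660 Ft > 47,775 Ft, so the regular tax governs.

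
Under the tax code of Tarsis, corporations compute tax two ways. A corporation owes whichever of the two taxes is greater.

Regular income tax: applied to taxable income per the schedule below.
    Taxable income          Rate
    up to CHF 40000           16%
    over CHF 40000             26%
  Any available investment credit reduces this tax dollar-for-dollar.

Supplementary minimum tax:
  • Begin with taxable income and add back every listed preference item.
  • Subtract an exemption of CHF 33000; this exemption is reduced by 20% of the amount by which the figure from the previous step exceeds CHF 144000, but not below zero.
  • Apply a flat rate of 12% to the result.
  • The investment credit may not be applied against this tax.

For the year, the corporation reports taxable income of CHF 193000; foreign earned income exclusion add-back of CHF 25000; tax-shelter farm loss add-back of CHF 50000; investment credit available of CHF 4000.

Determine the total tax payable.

CHF 42180

Regular income tax:
  CHF 40000 × 16% = CHF 6400
  CHF 153000 × 26% = CHF 39780
  → CHF 46180
  Less investment credit CHF 4000 → CHF 42180

Supplementary minimum tax:
  Adjusted income: CHF 193000 + CHF 25000 + CHF 50000 = CHF 268000
  Exemption: CHF 33000 − 20% × (CHF 268000 − CHF 144000) = CHF 33000 − CHF 24800 = CHF 8200
  Base: CHF 268000 − CHF 8200 = CHF 259800
  CHF 259800 × 12% = CHF 31176

CHF 42180 > CHF 31176, so the regular income tax governs.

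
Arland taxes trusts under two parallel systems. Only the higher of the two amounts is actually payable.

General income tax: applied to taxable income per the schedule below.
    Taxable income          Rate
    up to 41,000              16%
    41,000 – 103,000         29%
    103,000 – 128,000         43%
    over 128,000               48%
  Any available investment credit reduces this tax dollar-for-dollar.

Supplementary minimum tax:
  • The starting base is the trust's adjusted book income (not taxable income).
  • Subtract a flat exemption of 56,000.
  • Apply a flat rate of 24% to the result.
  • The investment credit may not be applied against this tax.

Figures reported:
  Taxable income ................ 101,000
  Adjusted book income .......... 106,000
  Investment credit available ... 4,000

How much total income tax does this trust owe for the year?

General income tax:
  41,000 × 16% = 6,560
  60,000 × 29% = 17,400
  → 23,960
  Less investment credit 4,000 → 19,960

Supplementary minimum tax:
  Base (adjusted book income): 106,000
  Less exemption 56,000 → base 50,000
  50,000 × 24% = 12,000

19,960 > 12,000, so the general income tax governs.

19,960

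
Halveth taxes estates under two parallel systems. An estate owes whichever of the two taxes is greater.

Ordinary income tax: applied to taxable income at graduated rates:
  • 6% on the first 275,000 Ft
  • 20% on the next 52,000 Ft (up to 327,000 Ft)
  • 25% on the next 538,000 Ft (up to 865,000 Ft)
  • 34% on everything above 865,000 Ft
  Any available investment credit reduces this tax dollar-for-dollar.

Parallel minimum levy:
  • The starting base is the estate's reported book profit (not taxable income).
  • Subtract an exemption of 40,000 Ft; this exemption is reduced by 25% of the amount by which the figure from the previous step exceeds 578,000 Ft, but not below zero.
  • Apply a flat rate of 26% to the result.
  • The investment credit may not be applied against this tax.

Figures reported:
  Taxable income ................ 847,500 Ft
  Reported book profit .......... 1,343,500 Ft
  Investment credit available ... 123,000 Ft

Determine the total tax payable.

349,310 Ft

Ordinary income tax:
  275,000 Ft × 6% = 16,500 Ft
  52,000 Ft × 20% = 10,400 Ft
  520,500 Ft × 25% = 130,125 Ft
  → 157,025 Ft
  Less investment credit 123,000 Ft → 34,025 Ft

Parallel minimum levy:
  Base (reported book profit): 1,343,500 Ft
  Exemption: 25% × (1,343,500 Ft − 578,000 Ft) = 191,375 Ft ≥ 40,000 Ft, so the exemption is fully phased out
  Base: 1,343,500 Ft − 0 Ft = 1,343,500 Ft
  1,343,500 Ft × 26% = 349,310 Ft

349,310 Ft > 34,025 Ft, so the parallel minimum levy is the binding amount.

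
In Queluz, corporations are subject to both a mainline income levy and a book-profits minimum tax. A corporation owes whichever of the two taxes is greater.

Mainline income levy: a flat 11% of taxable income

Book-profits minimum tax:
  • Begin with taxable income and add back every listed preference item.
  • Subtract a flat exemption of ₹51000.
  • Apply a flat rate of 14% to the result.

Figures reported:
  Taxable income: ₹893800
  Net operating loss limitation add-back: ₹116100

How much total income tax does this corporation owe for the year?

Book-profits minimum tax:
  Adjusted income: ₹893800 + ₹116100 = ₹1009900
  Less exemption ₹51000 → base ₹958900
  ₹958900 × 14% = ₹134246

Mainline income levy:
  ₹893800 × 11% = ₹98318

₹134246 > ₹98318, so the book-profits minimum tax is the binding amount.

₹134246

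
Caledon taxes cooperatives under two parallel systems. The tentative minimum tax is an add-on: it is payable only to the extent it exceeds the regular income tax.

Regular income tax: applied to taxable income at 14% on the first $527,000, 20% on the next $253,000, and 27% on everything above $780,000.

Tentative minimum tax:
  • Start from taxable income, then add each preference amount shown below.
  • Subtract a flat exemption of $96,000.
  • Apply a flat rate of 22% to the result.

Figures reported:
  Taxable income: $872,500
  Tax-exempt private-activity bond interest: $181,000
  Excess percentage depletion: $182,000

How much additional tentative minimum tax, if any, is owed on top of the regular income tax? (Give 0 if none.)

$101,335

Tentative minimum tax:
  Adjusted income: $872,500 + $181,000 + $182,000 = $1,235,500
  Less exemption $96,000 → base $1,139,500
  $1,139,500 × 22% = $250,690

Regular income tax:
  $527,000 × 14% = $73,780
  $253,000 × 20% = $50,600
  $92,500 × 27% = $24,975
  → $149,355

Excess of tentative minimum tax over regular income tax: $250,690 − $149,355 = $101,335.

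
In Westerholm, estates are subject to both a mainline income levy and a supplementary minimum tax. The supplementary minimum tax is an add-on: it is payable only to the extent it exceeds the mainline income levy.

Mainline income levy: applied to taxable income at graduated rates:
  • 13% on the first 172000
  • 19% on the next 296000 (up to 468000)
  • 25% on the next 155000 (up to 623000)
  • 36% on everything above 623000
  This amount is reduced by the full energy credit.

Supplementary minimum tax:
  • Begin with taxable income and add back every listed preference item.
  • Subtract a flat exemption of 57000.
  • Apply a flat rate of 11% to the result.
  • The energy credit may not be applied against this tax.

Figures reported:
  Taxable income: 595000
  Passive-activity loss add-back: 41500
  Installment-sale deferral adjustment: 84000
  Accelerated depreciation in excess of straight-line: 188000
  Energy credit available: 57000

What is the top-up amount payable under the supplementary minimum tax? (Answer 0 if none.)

Mainline income levy:
  172000 × 13% = 22360
  296000 × 19% = 56240
  127000 × 25% = 31750
  → 110350
  Less energy credit 57000 → 53350

Supplementary minimum tax:
  Adjusted income: 595000 + 41500 + 84000 + 188000 = 908500
  Less exemption 57000 → base 851500
  851500 × 11% = 93665

Excess of supplementary minimum tax over mainline income levy: 93665 − 53350 = 40315.

40315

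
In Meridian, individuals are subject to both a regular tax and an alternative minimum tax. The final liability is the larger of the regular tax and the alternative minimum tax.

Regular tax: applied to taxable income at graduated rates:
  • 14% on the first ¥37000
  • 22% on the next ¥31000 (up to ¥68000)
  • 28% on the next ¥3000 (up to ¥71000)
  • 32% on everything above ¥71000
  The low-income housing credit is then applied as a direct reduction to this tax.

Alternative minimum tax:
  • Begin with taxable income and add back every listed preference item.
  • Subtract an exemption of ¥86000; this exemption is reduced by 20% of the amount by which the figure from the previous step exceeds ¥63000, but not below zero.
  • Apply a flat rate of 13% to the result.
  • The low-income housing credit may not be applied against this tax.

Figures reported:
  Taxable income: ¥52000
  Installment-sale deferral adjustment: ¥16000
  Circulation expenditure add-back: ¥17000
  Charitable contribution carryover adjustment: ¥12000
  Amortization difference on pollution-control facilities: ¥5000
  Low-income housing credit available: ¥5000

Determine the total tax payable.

Alternative minimum tax:
  Adjusted income: ¥52000 + ¥16000 + ¥17000 + ¥12000 + ¥5000 = ¥102000
  Exemption: ¥86000 − 20% × (¥102000 − ¥63000) = ¥86000 − ¥7800 = ¥78200
  Base: ¥102000 − ¥78200 = ¥23800
  ¥23800 × 13% = ¥3094

Regular tax:
  ¥37000 × 14% = ¥5180
  ¥15000 × 22% = ¥3300
  → ¥8480
  Less low-income housing credit ¥5000 → ¥3480

¥3480 > ¥3094, so the regular tax governs.

¥3480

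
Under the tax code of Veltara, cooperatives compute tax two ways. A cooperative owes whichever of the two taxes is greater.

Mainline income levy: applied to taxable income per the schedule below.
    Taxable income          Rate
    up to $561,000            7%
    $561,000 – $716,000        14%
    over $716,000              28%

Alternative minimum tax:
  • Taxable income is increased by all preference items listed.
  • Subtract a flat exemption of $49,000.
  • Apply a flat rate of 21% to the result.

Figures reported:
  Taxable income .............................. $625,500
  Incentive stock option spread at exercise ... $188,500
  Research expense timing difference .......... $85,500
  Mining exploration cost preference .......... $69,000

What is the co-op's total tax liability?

$193,095

Alternative minimum tax:
  Adjusted income: $625,500 + $188,500 + $85,500 + $69,000 = $968,500
  Less exemption $49,000 → base $919,500
  $919,500 × 21% = $193,095

Mainline income levy:
  $561,000 × 7% = $39,270
  $64,500 × 14% = $9,030
  → $48,300

$193,095 > $48,300, so the alternative minimum tax is the binding amount.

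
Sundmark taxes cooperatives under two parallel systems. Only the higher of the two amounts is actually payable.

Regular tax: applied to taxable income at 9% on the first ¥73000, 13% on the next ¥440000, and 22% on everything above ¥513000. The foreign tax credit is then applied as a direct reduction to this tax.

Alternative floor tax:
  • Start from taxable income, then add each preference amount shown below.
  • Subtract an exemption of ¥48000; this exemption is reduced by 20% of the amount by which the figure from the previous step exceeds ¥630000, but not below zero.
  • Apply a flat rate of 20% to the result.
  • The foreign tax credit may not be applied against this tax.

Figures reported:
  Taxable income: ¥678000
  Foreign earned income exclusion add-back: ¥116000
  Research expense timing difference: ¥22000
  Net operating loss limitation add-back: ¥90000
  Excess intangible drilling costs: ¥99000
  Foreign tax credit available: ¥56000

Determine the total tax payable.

Alternative floor tax:
  Adjusted income: ¥678000 + ¥116000 + ¥22000 + ¥90000 + ¥99000 = ¥1005000
  Exemption: 20% × (¥1005000 − ¥630000) = ¥75000 ≥ ¥48000, so the exemption is fully phased out
  Base: ¥1005000 − ¥0 = ¥1005000
  ¥1005000 × 20% = ¥201000

Regular tax:
  ¥73000 × 9% = ¥6570
  ¥440000 × 13% = ¥57200
  ¥165000 × 22% = ¥36300
  → ¥100070
  Less foreign tax credit ¥56000 → ¥44070

¥201000 > ¥44070, so the alternative floor tax is the binding amount.

¥201000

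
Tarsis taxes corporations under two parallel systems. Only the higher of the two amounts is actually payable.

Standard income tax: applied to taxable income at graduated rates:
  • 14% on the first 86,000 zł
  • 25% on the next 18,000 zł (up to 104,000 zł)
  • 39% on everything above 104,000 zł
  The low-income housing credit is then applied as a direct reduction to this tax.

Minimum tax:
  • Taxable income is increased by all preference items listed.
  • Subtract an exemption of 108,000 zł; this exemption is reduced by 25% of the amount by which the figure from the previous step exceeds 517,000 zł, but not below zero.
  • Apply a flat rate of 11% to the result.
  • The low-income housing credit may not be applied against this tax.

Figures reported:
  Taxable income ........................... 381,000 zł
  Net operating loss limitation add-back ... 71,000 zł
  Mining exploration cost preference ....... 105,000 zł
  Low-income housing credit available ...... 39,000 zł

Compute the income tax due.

85,570 zł

Minimum tax:
  Adjusted income: 381,000 zł + 71,000 zł + 105,000 zł = 557,000 zł
  Exemption: 108,000 zł − 25% × (557,000 zł − 517,000 zł) = 108,000 zł − 10,000 zł = 98,000 zł
  Base: 557,000 zł − 98,000 zł = 459,000 zł
  459,000 zł × 11% = 50,490 zł

Standard income tax:
  86,000 zł × 14% = 12,040 zł
  18,000 zł × 25% = 4,500 zł
  277,000 zł × 39% = 108,030 zł
  → 124,570 zł
  Less low-income housing credit 39,000 zł → 85,570 zł

85,570 zł > 50,490 zł, so the standard income tax governs.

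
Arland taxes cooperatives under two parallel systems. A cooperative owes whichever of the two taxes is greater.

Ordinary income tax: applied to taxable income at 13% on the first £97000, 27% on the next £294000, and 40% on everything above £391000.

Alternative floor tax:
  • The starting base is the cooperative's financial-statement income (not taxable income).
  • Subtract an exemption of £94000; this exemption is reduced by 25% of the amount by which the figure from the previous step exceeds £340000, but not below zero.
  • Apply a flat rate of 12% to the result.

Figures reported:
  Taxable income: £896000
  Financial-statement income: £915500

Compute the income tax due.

Alternative floor tax:
  Base (financial-statement income): £915500
  Exemption: 25% × (£915500 − £340000) = £143875 ≥ £94000, so the exemption is fully phased out
  Base: £915500 − £0 = £915500
  £915500 × 12% = £109860

Ordinary income tax:
  £97000 × 13% = £12610
  £294000 × 27% = £79380
  £505000 × 40% = £202000
  → £293990

£293990 > £109860, so the ordinary income tax governs.

£293990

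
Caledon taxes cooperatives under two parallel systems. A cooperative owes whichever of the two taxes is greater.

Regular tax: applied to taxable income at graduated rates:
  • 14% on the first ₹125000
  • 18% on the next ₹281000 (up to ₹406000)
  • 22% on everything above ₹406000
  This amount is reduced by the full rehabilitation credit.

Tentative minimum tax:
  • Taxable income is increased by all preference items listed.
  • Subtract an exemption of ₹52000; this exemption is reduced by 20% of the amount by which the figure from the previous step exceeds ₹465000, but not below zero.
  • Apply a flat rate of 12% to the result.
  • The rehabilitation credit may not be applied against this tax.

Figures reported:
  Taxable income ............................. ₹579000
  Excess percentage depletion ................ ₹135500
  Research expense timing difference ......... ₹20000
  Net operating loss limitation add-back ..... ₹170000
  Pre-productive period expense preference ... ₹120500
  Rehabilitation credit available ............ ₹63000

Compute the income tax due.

₹123000

Regular tax:
  ₹125000 × 14% = ₹17500
  ₹281000 × 18% = ₹50580
  ₹173000 × 22% = ₹38060
  → ₹106140
  Less rehabilitation credit ₹63000 → ₹43140

Tentative minimum tax:
  Adjusted income: ₹579000 + ₹135500 + ₹20000 + ₹170000 + ₹120500 = ₹1025000
  Exemption: 20% × (₹1025000 − ₹465000) = ₹112000 ≥ ₹52000, so the exemption is fully phased out
  Base: ₹1025000 − ₹0 = ₹1025000
  ₹1025000 × 12% = ₹123000

₹123000 > ₹43140, so the tentative minimum tax is the binding amount.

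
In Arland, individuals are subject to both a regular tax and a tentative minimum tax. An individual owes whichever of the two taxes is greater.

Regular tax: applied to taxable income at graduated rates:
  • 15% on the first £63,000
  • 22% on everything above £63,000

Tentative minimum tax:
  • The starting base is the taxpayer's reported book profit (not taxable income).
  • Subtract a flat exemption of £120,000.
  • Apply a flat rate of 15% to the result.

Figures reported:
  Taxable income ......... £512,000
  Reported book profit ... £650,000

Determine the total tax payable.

£108,230

Tentative minimum tax:
  Base (reported book profit): £650,000
  Less exemption £120,000 → base £530,000
  £530,000 × 15% = £79,500

Regular tax:
  £63,000 × 15% = £9,450
  £449,000 × 22% = £98,780
  → £108,230

£108,230 > £79,500, so the regular tax governs.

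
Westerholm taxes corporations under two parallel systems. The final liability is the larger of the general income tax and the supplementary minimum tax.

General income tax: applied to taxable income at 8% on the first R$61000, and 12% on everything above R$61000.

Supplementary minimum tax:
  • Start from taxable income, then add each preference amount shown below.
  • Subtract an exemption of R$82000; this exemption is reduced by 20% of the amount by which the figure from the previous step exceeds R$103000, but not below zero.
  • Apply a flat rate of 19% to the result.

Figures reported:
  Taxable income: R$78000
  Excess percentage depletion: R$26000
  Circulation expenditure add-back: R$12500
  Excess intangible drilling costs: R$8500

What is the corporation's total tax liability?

General income tax:
  R$61000 × 8% = R$4880
  R$17000 × 12% = R$2040
  → R$6920

Supplementary minimum tax:
  Adjusted income: R$78000 + R$26000 + R$12500 + R$8500 = R$125000
  Exemption: R$82000 − 20% × (R$125000 − R$103000) = R$82000 − R$4400 = R$77600
  Base: R$125000 − R$77600 = R$47400
  R$47400 × 19% = R$9006

R$9006 > R$6920, so the supplementary minimum tax is the binding amount.

R$9006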